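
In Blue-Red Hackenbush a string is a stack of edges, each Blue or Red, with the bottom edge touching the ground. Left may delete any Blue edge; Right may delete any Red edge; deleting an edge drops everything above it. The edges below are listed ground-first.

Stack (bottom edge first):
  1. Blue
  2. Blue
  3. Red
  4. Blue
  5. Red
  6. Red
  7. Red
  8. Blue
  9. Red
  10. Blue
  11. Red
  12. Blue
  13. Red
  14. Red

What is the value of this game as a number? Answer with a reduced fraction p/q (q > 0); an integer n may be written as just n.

6313/4096

G(B) = { 0 | ∅ } => 1
G(BB) = { 0; 1 | ∅ } => 2
G(BBR) = { 0; 1 | 2 } => 3/2
G(BBRB) = { 0; 1; 3/2 | 2 } => 7/4
G(BBRBR) = { 0; 1; 3/2 | 7/4; 2 } => 13/8
G(BBRBRR) = { 0; 1; 3/2 | 13/8; 7/4; 2 } => 25/16
G(BBRBRRR) = { 0; 1; 3/2 | 25/16; 13/8; 7/4; 2 } => 49/32
G(BBRBRRRB) = { 0; 1; 3/2; 49/32 | 25/16; 13/8; 7/4; 2 } => 99/64
G(BBRBRRRBR) = { 0; 1; 3/2; 49/32 | 99/64; 25/16; 13/8; 7/4; 2 } => 197/128
G(BBRBRRRBRB) = { 0; 1; 3/2; 49/32; 197/128 | 99/64; 25/16; 13/8; 7/4; 2 } => 395/256
G(BBRBRRRBRBR) = { 0; 1; 3/2; 49/32; 197/128 | 395/256; 99/64; 25/16; 13/8; 7/4; 2 } => 789/512
G(BBRBRRRBRBRB) = { 0; 1; 3/2; 49/32; 197/128; 789/512 | 395/256; 99/64; 25/16; 13/8; 7/4; 2 } => 1579/1024
G(BBRBRRRBRBRBR) = { 0; 1; 3/2; 49/32; 197/128; 789/512 | 1579/1024; 395/256; 99/64; 25/16; 13/8; 7/4; 2 } => 3157/2048
G(BBRBRRRBRBRBRR) = { 0; 1; 3/2; 49/32; 197/128; 789/512 | 3157/2048; 1579/1024; 395/256; 99/64; 25/16; 13/8; 7/4; 2 } => 6313/4096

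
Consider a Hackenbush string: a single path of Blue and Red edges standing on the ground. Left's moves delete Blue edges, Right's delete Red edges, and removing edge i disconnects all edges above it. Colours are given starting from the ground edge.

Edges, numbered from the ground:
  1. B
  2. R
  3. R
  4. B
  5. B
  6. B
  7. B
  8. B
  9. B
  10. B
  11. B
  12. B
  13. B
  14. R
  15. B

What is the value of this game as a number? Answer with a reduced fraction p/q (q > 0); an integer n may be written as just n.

Build g(s[:k]) for k = 1..15, string s = B R R B B B B B B B B B B R B.
B: Left { 0 }, Right { · } ⇒ simplest 1
BR: Left { 0 }, Right { 1 } ⇒ simplest 1/2
BRR: Left { 0 }, Right { 1/2, 1 } ⇒ simplest 1/4
BRRB: Left { 0, 1/4 }, Right { 1/2, 1 } ⇒ simplest 3/8
BRRBB: Left { 0, 1/4, 3/8 }, Right { 1/2, 1 } ⇒ simplest 7/16
BRRBBB: Left { 0, 1/4, 3/8, 7/16 }, Right { 1/2, 1 } ⇒ simplest 15/32
BRRBBBB: Left { 0, 1/4, 3/8, 7/16, 15/32 }, Right { 1/2, 1 } ⇒ simplest 31/64
BRRBBBBB: Left { 0, 1/4, 3/8, 7/16, 15/32, 31/64 }, Right { 1/2, 1 } ⇒ simplest 63/128
BRRBBBBBB: Left { 0, 1/4, 3/8, 7/16, 15/32, 31/64, 63/128 }, Right { 1/2, 1 } ⇒ simplest 127/256
BRRBBBBBBB: Left { 0, 1/4, 3/8, 7/16, 15/32, 31/64, 63/128, 127/256 }, Right { 1/2, 1 } ⇒ simplest 255/512
BRRBBBBBBBB: Left { 0, 1/4, 3/8, 7/16, 15/32, 31/64, 63/128, 127/256, 255/512 }, Right { 1/2, 1 } ⇒ simplest 511/1024
BRRBBBBBBBBB: Left { 0, 1/4, 3/8, 7/16, 15/32, 31/64, 63/128, 127/256, 255/512, 511/1024 }, Right { 1/2, 1 } ⇒ simplest 1023/2048
BRRBBBBBBBBBB: Left { 0, 1/4, 3/8, 7/16, 15/32, 31/64, 63/128, 127/256, 255/512, 511/1024, 1023/2048 }, Right { 1/2, 1 } ⇒ simplest 2047/4096
BRRBBBBBBBBBBR: Left { 0, 1/4, 3/8, 7/16, 15/32, 31/64, 63/128, 127/256, 255/512, 511/1024, 1023/2048 }, Right { 2047/4096, 1/2, 1 } ⇒ simplest 4093/8192
BRRBBBBBBBBBBRB: Left { 0, 1/4, 3/8, 7/16, 15/32, 31/64, 63/128, 127/256, 255/512, 511/1024, 1023/2048, 4093/8192 }, Right { 2047/4096, 1/2, 1 } ⇒ simplest 8187/16384

8187/16384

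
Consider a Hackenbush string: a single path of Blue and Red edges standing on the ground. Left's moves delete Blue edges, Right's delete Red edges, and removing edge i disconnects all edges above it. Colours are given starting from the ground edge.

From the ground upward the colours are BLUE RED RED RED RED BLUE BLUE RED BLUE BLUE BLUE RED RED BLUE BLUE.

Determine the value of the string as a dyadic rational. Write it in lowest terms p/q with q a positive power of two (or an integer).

Recurse on prefixes of the 15-edge string BLUE RED RED RED RED BLUE BLUE RED BLUE BLUE BLUE RED RED BLUE BLUE:
value(B) = { 0 | none } = 1
value(BR) = { 0 | 1 } = 1/2
value(BRR) = { 0 | 1/2; 1 } = 1/4
value(BRRR) = { 0 | 1/4; 1/2; 1 } = 1/8
value(BRRRR) = { 0 | 1/8; 1/4; 1/2; 1 } = 1/16
value(BRRRRB) = { 0; 1/16 | 1/8; 1/4; 1/2; 1 } = 3/32
value(BRRRRBB) = { 0; 1/16; 3/32 | 1/8; 1/4; 1/2; 1 } = 7/64
value(BRRRRBBR) = { 0; 1/16; 3/32 | 7/64; 1/8; 1/4; 1/2; 1 } = 13/128
value(BRRRRBBRB) = { 0; 1/16; 3/32; 13/128 | 7/64; 1/8; 1/4; 1/2; 1 } = 27/256
value(BRRRRBBRBB) = { 0; 1/16; 3/32; 13/128; 27/256 | 7/64; 1/8; 1/4; 1/2; 1 } = 55/512
value(BRRRRBBRBBB) = { 0; 1/16; 3/32; 13/128; 27/256; 55/512 | 7/64; 1/8; 1/4; 1/2; 1 } = 111/1024
value(BRRRRBBRBBBR) = { 0; 1/16; 3/32; 13/128; 27/256; 55/512 | 111/1024; 7/64; 1/8; 1/4; 1/2; 1 } = 221/2048
value(BRRRRBBRBBBRR) = { 0; 1/16; 3/32; 13/128; 27/256; 55/512 | 221/2048; 111/1024; 7/64; 1/8; 1/4; 1/2; 1 } = 441/4096
value(BRRRRBBRBBBRRB) = { 0; 1/16; 3/32; 13/128; 27/256; 55/512; 441/4096 | 221/2048; 111/1024; 7/64; 1/8; 1/4; 1/2; 1 } = 883/8192
value(BRRRRBBRBBBRRBB) = { 0; 1/16; 3/32; 13/128; 27/256; 55/512; 441/4096; 883/8192 | 221/2048; 111/1024; 7/64; 1/8; 1/4; 1/2; 1 } = 1767/16384

1767/16384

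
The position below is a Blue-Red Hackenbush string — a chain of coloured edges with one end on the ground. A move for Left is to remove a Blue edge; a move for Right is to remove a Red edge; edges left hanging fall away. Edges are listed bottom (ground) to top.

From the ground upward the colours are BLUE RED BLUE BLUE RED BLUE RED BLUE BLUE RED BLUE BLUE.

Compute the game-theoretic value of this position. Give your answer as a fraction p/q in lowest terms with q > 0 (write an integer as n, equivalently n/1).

1719/2048

Build G(s[:k]) for k = 1..12, string s = BLUE RED BLUE BLUE RED BLUE RED BLUE BLUE RED BLUE BLUE.
B: Left { 0 }, Right { (no moves) } ⇒ simplest 1
BR: Left { 0 }, Right { 1 } ⇒ simplest 1/2
BRB: Left { 0; 1/2 }, Right { 1 } ⇒ simplest 3/4
BRBB: Left { 0; 1/2; 3/4 }, Right { 1 } ⇒ simplest 7/8
BRBBR: Left { 0; 1/2; 3/4 }, Right { 7/8; 1 } ⇒ simplest 13/16
BRBBRB: Left { 0; 1/2; 3/4; 13/16 }, Right { 7/8; 1 } ⇒ simplest 27/32
BRBBRBR: Left { 0; 1/2; 3/4; 13/16 }, Right { 27/32; 7/8; 1 } ⇒ simplest 53/64
BRBBRBRB: Left { 0; 1/2; 3/4; 13/16; 53/64 }, Right { 27/32; 7/8; 1 } ⇒ simplest 107/128
BRBBRBRBB: Left { 0; 1/2; 3/4; 13/16; 53/64; 107/128 }, Right { 27/32; 7/8; 1 } ⇒ simplest 215/256
BRBBRBRBBR: Left { 0; 1/2; 3/4; 13/16; 53/64; 107/128 }, Right { 215/256; 27/32; 7/8; 1 } ⇒ simplest 429/512
BRBBRBRBBRB: Left { 0; 1/2; 3/4; 13/16; 53/64; 107/128; 429/512 }, Right { 215/256; 27/32; 7/8; 1 } ⇒ simplest 859/1024
BRBBRBRBBRBB: Left { 0; 1/2; 3/4; 13/16; 53/64; 107/128; 429/512; 859/1024 }, Right { 215/256; 27/32; 7/8; 1 } ⇒ simplest 1719/2048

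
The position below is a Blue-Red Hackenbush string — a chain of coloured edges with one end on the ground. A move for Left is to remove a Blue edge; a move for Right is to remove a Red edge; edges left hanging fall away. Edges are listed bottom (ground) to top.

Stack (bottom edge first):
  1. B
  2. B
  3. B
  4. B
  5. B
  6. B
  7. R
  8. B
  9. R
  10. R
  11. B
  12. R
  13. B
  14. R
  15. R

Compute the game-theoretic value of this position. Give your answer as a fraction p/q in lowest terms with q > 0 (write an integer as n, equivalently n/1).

1 of 15 · B · max L 0 · min R +∞ gives 1
2 of 15 · BB · max L 1 · min R +∞ gives 2
3 of 15 · BBB · max L 2 · min R +∞ gives 3
4 of 15 · BBBB · max L 3 · min R +∞ gives 4
5 of 15 · BBBBB · max L 4 · min R +∞ gives 5
6 of 15 · BBBBBB · max L 5 · min R +∞ gives 6
7 of 15 · BBBBBBR · max L 5 · min R 6 gives 11/2
8 of 15 · BBBBBBRB · max L 11/2 · min R 6 gives 23/4
9 of 15 · BBBBBBRBR · max L 11/2 · min R 23/4 gives 45/8
10 of 15 · BBBBBBRBRR · max L 11/2 · min R 45/8 gives 89/16
11 of 15 · BBBBBBRBRRB · max L 89/16 · min R 45/8 gives 179/32
12 of 15 · BBBBBBRBRRBR · max L 89/16 · min R 179/32 gives 357/64
13 of 15 · BBBBBBRBRRBRB · max L 357/64 · min R 179/32 gives 715/128
14 of 15 · BBBBBBRBRRBRBR · max L 357/64 · min R 715/128 gives 1429/256
15 of 15 · BBBBBBRBRRBRBRR · max L 357/64 · min R 1429/256 gives 2857/512

2857/512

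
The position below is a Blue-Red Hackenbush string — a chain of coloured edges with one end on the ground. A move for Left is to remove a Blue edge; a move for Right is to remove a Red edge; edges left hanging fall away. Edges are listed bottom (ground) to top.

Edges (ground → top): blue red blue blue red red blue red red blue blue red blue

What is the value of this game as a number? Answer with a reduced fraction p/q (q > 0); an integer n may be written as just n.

Build value(s[:k]) for k = 1..13, string s = blue red blue blue red red blue red red blue blue red blue.
b: Left { 0 }, Right {  } — simplest 1
br: Left { 0 }, Right { 1 } — simplest 1/2
brb: Left { 0; 1/2 }, Right { 1 } — simplest 3/4
brbb: Left { 0; 1/2; 3/4 }, Right { 1 } — simplest 7/8
brbbr: Left { 0; 1/2; 3/4 }, Right { 7/8; 1 } — simplest 13/16
brbbrr: Left { 0; 1/2; 3/4 }, Right { 13/16; 7/8; 1 } — simplest 25/32
brbbrrb: Left { 0; 1/2; 3/4; 25/32 }, Right { 13/16; 7/8; 1 } — simplest 51/64
brbbrrbr: Left { 0; 1/2; 3/4; 25/32 }, Right { 51/64; 13/16; 7/8; 1 } — simplest 101/128
brbbrrbrr: Left { 0; 1/2; 3/4; 25/32 }, Right { 101/128; 51/64; 13/16; 7/8; 1 } — simplest 201/256
brbbrrbrrb: Left { 0; 1/2; 3/4; 25/32; 201/256 }, Right { 101/128; 51/64; 13/16; 7/8; 1 } — simplest 403/512
brbbrrbrrbb: Left { 0; 1/2; 3/4; 25/32; 201/256; 403/512 }, Right { 101/128; 51/64; 13/16; 7/8; 1 } — simplest 807/1024
brbbrrbrrbbr: Left { 0; 1/2; 3/4; 25/32; 201/256; 403/512 }, Right { 807/1024; 101/128; 51/64; 13/16; 7/8; 1 } — simplest 1613/2048
brbbrrbrrbbrb: Left { 0; 1/2; 3/4; 25/32; 201/256; 403/512; 1613/2048 }, Right { 807/1024; 101/128; 51/64; 13/16; 7/8; 1 } — simplest 3227/4096

3227/4096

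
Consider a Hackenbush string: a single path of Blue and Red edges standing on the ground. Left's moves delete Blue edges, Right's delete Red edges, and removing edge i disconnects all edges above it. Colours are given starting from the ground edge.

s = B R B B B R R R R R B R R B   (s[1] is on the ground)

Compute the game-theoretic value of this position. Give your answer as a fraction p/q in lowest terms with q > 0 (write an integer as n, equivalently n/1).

step 1: add B to get B; options L={ 0 } R={ (no moves) } so 1
step 2: add R to get BR; options L={ 0 } R={ 1 } so 1/2
step 3: add B to get BRB; options L={ 0, 1/2 } R={ 1 } so 3/4
step 4: add B to get BRBB; options L={ 0, 1/2, 3/4 } R={ 1 } so 7/8
step 5: add B to get BRBBB; options L={ 0, 1/2, 3/4, 7/8 } R={ 1 } so 15/16
step 6: add R to get BRBBBR; options L={ 0, 1/2, 3/4, 7/8 } R={ 15/16, 1 } so 29/32
step 7: add R to get BRBBBRR; options L={ 0, 1/2, 3/4, 7/8 } R={ 29/32, 15/16, 1 } so 57/64
step 8: add R to get BRBBBRRR; options L={ 0, 1/2, 3/4, 7/8 } R={ 57/64, 29/32, 15/16, 1 } so 113/128
step 9: add R to get BRBBBRRRR; options L={ 0, 1/2, 3/4, 7/8 } R={ 113/128, 57/64, 29/32, 15/16, 1 } so 225/256
step 10: add R to get BRBBBRRRRR; options L={ 0, 1/2, 3/4, 7/8 } R={ 225/256, 113/128, 57/64, 29/32, 15/16, 1 } so 449/512
step 11: add B to get BRBBBRRRRRB; options L={ 0, 1/2, 3/4, 7/8, 449/512 } R={ 225/256, 113/128, 57/64, 29/32, 15/16, 1 } so 899/1024
step 12: add R to get BRBBBRRRRRBR; options L={ 0, 1/2, 3/4, 7/8, 449/512 } R={ 899/1024, 225/256, 113/128, 57/64, 29/32, 15/16, 1 } so 1797/2048
step 13: add R to get BRBBBRRRRRBRR; options L={ 0, 1/2, 3/4, 7/8, 449/512 } R={ 1797/2048, 899/1024, 225/256, 113/128, 57/64, 29/32, 15/16, 1 } so 3593/4096
step 14: add B to get BRBBBRRRRRBRRB; options L={ 0, 1/2, 3/4, 7/8, 449/512, 3593/4096 } R={ 1797/2048, 899/1024, 225/256, 113/128, 57/64, 29/32, 15/16, 1 } so 7187/8192

7187/8192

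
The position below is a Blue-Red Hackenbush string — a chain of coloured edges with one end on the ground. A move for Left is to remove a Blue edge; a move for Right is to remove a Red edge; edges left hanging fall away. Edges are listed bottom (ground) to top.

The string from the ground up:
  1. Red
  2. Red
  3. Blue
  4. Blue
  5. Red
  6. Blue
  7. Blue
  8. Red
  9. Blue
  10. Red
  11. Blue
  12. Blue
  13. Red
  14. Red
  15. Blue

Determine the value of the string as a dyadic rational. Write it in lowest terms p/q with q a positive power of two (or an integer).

-10573/8192

Build val(s[:k]) for k = 1..15, string s = Red Red Blue Blue Red Blue Blue Red Blue Red Blue Blue Red Red Blue.
1 of 15 · R · max L −∞ · min R 0 — -1
2 of 15 · RR · max L −∞ · min R -1 — -2
3 of 15 · RRB · max L -2 · min R -1 — -3/2
4 of 15 · RRBB · max L -3/2 · min R -1 — -5/4
5 of 15 · RRBBR · max L -3/2 · min R -5/4 — -11/8
6 of 15 · RRBBRB · max L -11/8 · min R -5/4 — -21/16
7 of 15 · RRBBRBB · max L -21/16 · min R -5/4 — -41/32
8 of 15 · RRBBRBBR · max L -21/16 · min R -41/32 — -83/64
9 of 15 · RRBBRBBRB · max L -83/64 · min R -41/32 — -165/128
10 of 15 · RRBBRBBRBR · max L -83/64 · min R -165/128 — -331/256
11 of 15 · RRBBRBBRBRB · max L -331/256 · min R -165/128 — -661/512
12 of 15 · RRBBRBBRBRBB · max L -661/512 · min R -165/128 — -1321/1024
13 of 15 · RRBBRBBRBRBBR · max L -661/512 · min R -1321/1024 — -2643/2048
14 of 15 · RRBBRBBRBRBBRR · max L -661/512 · min R -2643/2048 — -5287/4096
15 of 15 · RRBBRBBRBRBBRRB · max L -5287/4096 · min R -2643/2048 — -10573/8192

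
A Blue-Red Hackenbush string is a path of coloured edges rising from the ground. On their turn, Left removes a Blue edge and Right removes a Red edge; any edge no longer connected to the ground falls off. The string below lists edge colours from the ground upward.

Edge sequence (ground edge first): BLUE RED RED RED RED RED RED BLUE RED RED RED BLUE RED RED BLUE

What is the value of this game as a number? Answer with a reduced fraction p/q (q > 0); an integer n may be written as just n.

Build val(s[:k]) for k = 1..15, string s = BLUE RED RED RED RED RED RED BLUE RED RED RED BLUE RED RED BLUE.
val(B) = { 0 | · } = 1
val(BR) = { 0 | 1 } = 1/2
val(BRR) = { 0 | 1/2, 1 } = 1/4
val(BRRR) = { 0 | 1/4, 1/2, 1 } = 1/8
val(BRRRR) = { 0 | 1/8, 1/4, 1/2, 1 } = 1/16
val(BRRRRR) = { 0 | 1/16, 1/8, 1/4, 1/2, 1 } = 1/32
val(BRRRRRR) = { 0 | 1/32, 1/16, 1/8, 1/4, 1/2, 1 } = 1/64
val(BRRRRRRB) = { 0, 1/64 | 1/32, 1/16, 1/8, 1/4, 1/2, 1 } = 3/128
val(BRRRRRRBR) = { 0, 1/64 | 3/128, 1/32, 1/16, 1/8, 1/4, 1/2, 1 } = 5/256
val(BRRRRRRBRR) = { 0, 1/64 | 5/256, 3/128, 1/32, 1/16, 1/8, 1/4, 1/2, 1 } = 9/512
val(BRRRRRRBRRR) = { 0, 1/64 | 9/512, 5/256, 3/128, 1/32, 1/16, 1/8, 1/4, 1/2, 1 } = 17/1024
val(BRRRRRRBRRRB) = { 0, 1/64, 17/1024 | 9/512, 5/256, 3/128, 1/32, 1/16, 1/8, 1/4, 1/2, 1 } = 35/2048
val(BRRRRRRBRRRBR) = { 0, 1/64, 17/1024 | 35/2048, 9/512, 5/256, 3/128, 1/32, 1/16, 1/8, 1/4, 1/2, 1 } = 69/4096
val(BRRRRRRBRRRBRR) = { 0, 1/64, 17/1024 | 69/4096, 35/2048, 9/512, 5/256, 3/128, 1/32, 1/16, 1/8, 1/4, 1/2, 1 } = 137/8192
val(BRRRRRRBRRRBRRB) = { 0, 1/64, 17/1024, 137/8192 | 69/4096, 35/2048, 9/512, 5/256, 3/128, 1/32, 1/16, 1/8, 1/4, 1/2, 1 } = 275/16384

275/16384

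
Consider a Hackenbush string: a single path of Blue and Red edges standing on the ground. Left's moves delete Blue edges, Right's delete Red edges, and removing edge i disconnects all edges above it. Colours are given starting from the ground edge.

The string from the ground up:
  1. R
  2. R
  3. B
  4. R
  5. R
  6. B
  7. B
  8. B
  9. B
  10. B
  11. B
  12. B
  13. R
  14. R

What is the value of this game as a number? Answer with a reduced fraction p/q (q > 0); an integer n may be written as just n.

-7175/4096

Build g(s[:k]) for k = 1..14, string s = R R B R R B B B B B B B R R.
edge 1 of 14 (R): { ∅ | 0 } — -1
edge 2 of 14 (R): { ∅ | -1, 0 } — -2
edge 3 of 14 (B): { -2 | -1, 0 } — -3/2
edge 4 of 14 (R): { -2 | -3/2, -1, 0 } — -7/4
edge 5 of 14 (R): { -2 | -7/4, -3/2, -1, 0 } — -15/8
edge 6 of 14 (B): { -2, -15/8 | -7/4, -3/2, -1, 0 } — -29/16
edge 7 of 14 (B): { -2, -15/8, -29/16 | -7/4, -3/2, -1, 0 } — -57/32
edge 8 of 14 (B): { -2, -15/8, -29/16, -57/32 | -7/4, -3/2, -1, 0 } — -113/64
edge 9 of 14 (B): { -2, -15/8, -29/16, -57/32, -113/64 | -7/4, -3/2, -1, 0 } — -225/128
edge 10 of 14 (B): { -2, -15/8, -29/16, -57/32, -113/64, -225/128 | -7/4, -3/2, -1, 0 } — -449/256
edge 11 of 14 (B): { -2, -15/8, -29/16, -57/32, -113/64, -225/128, -449/256 | -7/4, -3/2, -1, 0 } — -897/512
edge 12 of 14 (B): { -2, -15/8, -29/16, -57/32, -113/64, -225/128, -449/256, -897/512 | -7/4, -3/2, -1, 0 } — -1793/1024
edge 13 of 14 (R): { -2, -15/8, -29/16, -57/32, -113/64, -225/128, -449/256, -897/512 | -1793/1024, -7/4, -3/2, -1, 0 } — -3587/2048
edge 14 of 14 (R): { -2, -15/8, -29/16, -57/32, -113/64, -225/128, -449/256, -897/512 | -3587/2048, -1793/1024, -7/4, -3/2, -1, 0 } — -7175/4096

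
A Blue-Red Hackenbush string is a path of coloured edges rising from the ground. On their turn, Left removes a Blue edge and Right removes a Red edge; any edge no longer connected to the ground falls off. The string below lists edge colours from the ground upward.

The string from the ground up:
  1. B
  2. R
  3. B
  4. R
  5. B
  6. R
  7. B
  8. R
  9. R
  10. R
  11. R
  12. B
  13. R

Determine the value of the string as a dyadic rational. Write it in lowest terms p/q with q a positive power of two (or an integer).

2693/4096

step 1: add B to get B; options L={ 0 } R={ · } = 1
step 2: add R to get BR; options L={ 0 } R={ 1 } = 1/2
step 3: add B to get BRB; options L={ 0 1/2 } R={ 1 } = 3/4
step 4: add R to get BRBR; options L={ 0 1/2 } R={ 3/4 1 } = 5/8
step 5: add B to get BRBRB; options L={ 0 1/2 5/8 } R={ 3/4 1 } = 11/16
step 6: add R to get BRBRBR; options L={ 0 1/2 5/8 } R={ 11/16 3/4 1 } = 21/32
step 7: add B to get BRBRBRB; options L={ 0 1/2 5/8 21/32 } R={ 11/16 3/4 1 } = 43/64
step 8: add R to get BRBRBRBR; options L={ 0 1/2 5/8 21/32 } R={ 43/64 11/16 3/4 1 } = 85/128
step 9: add R to get BRBRBRBRR; options L={ 0 1/2 5/8 21/32 } R={ 85/128 43/64 11/16 3/4 1 } = 169/256
step 10: add R to get BRBRBRBRRR; options L={ 0 1/2 5/8 21/32 } R={ 169/256 85/128 43/64 11/16 3/4 1 } = 337/512
step 11: add R to get BRBRBRBRRRR; options L={ 0 1/2 5/8 21/32 } R={ 337/512 169/256 85/128 43/64 11/16 3/4 1 } = 673/1024
step 12: add B to get BRBRBRBRRRRB; options L={ 0 1/2 5/8 21/32 673/1024 } R={ 337/512 169/256 85/128 43/64 11/16 3/4 1 } = 1347/2048
step 13: add R to get BRBRBRBRRRRBR; options L={ 0 1/2 5/8 21/32 673/1024 } R={ 1347/2048 337/512 169/256 85/128 43/64 11/16 3/4 1 } = 2693/4096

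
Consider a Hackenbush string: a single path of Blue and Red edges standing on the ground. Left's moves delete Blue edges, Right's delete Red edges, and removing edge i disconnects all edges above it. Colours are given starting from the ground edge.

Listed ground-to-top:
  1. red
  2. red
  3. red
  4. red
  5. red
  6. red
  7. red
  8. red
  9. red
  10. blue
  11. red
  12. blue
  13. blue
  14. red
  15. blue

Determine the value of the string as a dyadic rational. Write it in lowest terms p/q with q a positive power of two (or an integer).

Build G(s[:k]) for k = 1..15, string s = red red red red red red red red red blue red blue blue red blue.
G_1 [r]  L=[(no moves)]  R=[0]  -> -1
G_2 [rr]  L=[(no moves)]  R=[-1, 0]  -> -2
G_3 [rrr]  L=[(no moves)]  R=[-2, -1, 0]  -> -3
G_4 [rrrr]  L=[(no moves)]  R=[-3, -2, -1, 0]  -> -4
G_5 [rrrrr]  L=[(no moves)]  R=[-4, -3, -2, -1, 0]  -> -5
G_6 [rrrrrr]  L=[(no moves)]  R=[-5, -4, -3, -2, -1, 0]  -> -6
G_7 [rrrrrrr]  L=[(no moves)]  R=[-6, -5, -4, -3, -2, -1, 0]  -> -7
G_8 [rrrrrrrr]  L=[(no moves)]  R=[-7, -6, -5, -4, -3, -2, -1, 0]  -> -8
G_9 [rrrrrrrrr]  L=[(no moves)]  R=[-8, -7, -6, -5, -4, -3, -2, -1, 0]  -> -9
G_10 [rrrrrrrrrb]  L=[-9]  R=[-8, -7, -6, -5, -4, -3, -2, -1, 0]  -> -17/2
G_11 [rrrrrrrrrbr]  L=[-9]  R=[-17/2, -8, -7, -6, -5, -4, -3, -2, -1, 0]  -> -35/4
G_12 [rrrrrrrrrbrb]  L=[-9, -35/4]  R=[-17/2, -8, -7, -6, -5, -4, -3, -2, -1, 0]  -> -69/8
G_13 [rrrrrrrrrbrbb]  L=[-9, -35/4, -69/8]  R=[-17/2, -8, -7, -6, -5, -4, -3, -2, -1, 0]  -> -137/16
G_14 [rrrrrrrrrbrbbr]  L=[-9, -35/4, -69/8]  R=[-137/16, -17/2, -8, -7, -6, -5, -4, -3, -2, -1, 0]  -> -275/32
G_15 [rrrrrrrrrbrbbrb]  L=[-9, -35/4, -69/8, -275/32]  R=[-137/16, -17/2, -8, -7, -6, -5, -4, -3, -2, -1, 0]  -> -549/64

-549/64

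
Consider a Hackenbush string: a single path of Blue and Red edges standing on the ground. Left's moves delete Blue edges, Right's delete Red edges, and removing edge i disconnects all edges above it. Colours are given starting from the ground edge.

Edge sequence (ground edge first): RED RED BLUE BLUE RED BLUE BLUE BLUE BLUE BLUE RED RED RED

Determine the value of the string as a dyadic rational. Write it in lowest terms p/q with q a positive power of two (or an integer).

Prefix values for RED RED BLUE BLUE RED BLUE BLUE BLUE BLUE BLUE RED RED RED via {L|R} + simplicity:
R: Left { — }, Right { 0 } so simplest -1
RR: Left { — }, Right { -1; 0 } so simplest -2
RRB: Left { -2 }, Right { -1; 0 } so simplest -3/2
RRBB: Left { -2; -3/2 }, Right { -1; 0 } so simplest -5/4
RRBBR: Left { -2; -3/2 }, Right { -5/4; -1; 0 } so simplest -11/8
RRBBRB: Left { -2; -3/2; -11/8 }, Right { -5/4; -1; 0 } so simplest -21/16
RRBBRBB: Left { -2; -3/2; -11/8; -21/16 }, Right { -5/4; -1; 0 } so simplest -41/32
RRBBRBBB: Left { -2; -3/2; -11/8; -21/16; -41/32 }, Right { -5/4; -1; 0 } so simplest -81/64
RRBBRBBBB: Left { -2; -3/2; -11/8; -21/16; -41/32; -81/64 }, Right { -5/4; -1; 0 } so simplest -161/128
RRBBRBBBBB: Left { -2; -3/2; -11/8; -21/16; -41/32; -81/64; -161/128 }, Right { -5/4; -1; 0 } so simplest -321/256
RRBBRBBBBBR: Left { -2; -3/2; -11/8; -21/16; -41/32; -81/64; -161/128 }, Right { -321/256; -5/4; -1; 0 } so simplest -643/512
RRBBRBBBBBRR: Left { -2; -3/2; -11/8; -21/16; -41/32; -81/64; -161/128 }, Right { -643/512; -321/256; -5/4; -1; 0 } so simplest -1287/1024
RRBBRBBBBBRRR: Left { -2; -3/2; -11/8; -21/16; -41/32; -81/64; -161/128 }, Right { -1287/1024; -643/512; -321/256; -5/4; -1; 0 } so simplest -2575/2048

-2575/2048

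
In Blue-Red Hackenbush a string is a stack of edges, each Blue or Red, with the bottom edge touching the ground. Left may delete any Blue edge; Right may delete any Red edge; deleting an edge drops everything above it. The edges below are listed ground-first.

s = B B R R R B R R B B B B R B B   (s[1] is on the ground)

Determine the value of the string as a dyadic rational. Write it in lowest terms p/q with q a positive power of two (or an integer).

9463/8192

Prefix values for B B R R R B R R B B B B R B B via {L|R} + simplicity:
step 1: add B to get B; options L={ 0 } R={ — } -> 1
step 2: add B to get BB; options L={ 0 1 } R={ — } -> 2
step 3: add R to get BBR; options L={ 0 1 } R={ 2 } -> 3/2
step 4: add R to get BBRR; options L={ 0 1 } R={ 3/2 2 } -> 5/4
step 5: add R to get BBRRR; options L={ 0 1 } R={ 5/4 3/2 2 } -> 9/8
step 6: add B to get BBRRRB; options L={ 0 1 9/8 } R={ 5/4 3/2 2 } -> 19/16
step 7: add R to get BBRRRBR; options L={ 0 1 9/8 } R={ 19/16 5/4 3/2 2 } -> 37/32
step 8: add R to get BBRRRBRR; options L={ 0 1 9/8 } R={ 37/32 19/16 5/4 3/2 2 } -> 73/64
step 9: add B to get BBRRRBRRB; options L={ 0 1 9/8 73/64 } R={ 37/32 19/16 5/4 3/2 2 } -> 147/128
step 10: add B to get BBRRRBRRBB; options L={ 0 1 9/8 73/64 147/128 } R={ 37/32 19/16 5/4 3/2 2 } -> 295/256
step 11: add B to get BBRRRBRRBBB; options L={ 0 1 9/8 73/64 147/128 295/256 } R={ 37/32 19/16 5/4 3/2 2 } -> 591/512
step 12: add B to get BBRRRBRRBBBB; options L={ 0 1 9/8 73/64 147/128 295/256 591/512 } R={ 37/32 19/16 5/4 3/2 2 } -> 1183/1024
step 13: add R to get BBRRRBRRBBBBR; options L={ 0 1 9/8 73/64 147/128 295/256 591/512 } R={ 1183/1024 37/32 19/16 5/4 3/2 2 } -> 2365/2048
step 14: add B to get BBRRRBRRBBBBRB; options L={ 0 1 9/8 73/64 147/128 295/256 591/512 2365/2048 } R={ 1183/1024 37/32 19/16 5/4 3/2 2 } -> 4731/4096
step 15: add B to get BBRRRBRRBBBBRBB; options L={ 0 1 9/8 73/64 147/128 295/256 591/512 2365/2048 4731/4096 } R={ 1183/1024 37/32 19/16 5/4 3/2 2 } -> 9463/8192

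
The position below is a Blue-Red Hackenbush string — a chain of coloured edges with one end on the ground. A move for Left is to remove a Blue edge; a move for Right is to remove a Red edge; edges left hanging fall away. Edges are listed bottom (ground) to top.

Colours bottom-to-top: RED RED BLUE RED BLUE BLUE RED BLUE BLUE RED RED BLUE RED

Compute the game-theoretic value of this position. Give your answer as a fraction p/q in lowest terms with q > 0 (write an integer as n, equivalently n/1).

-3227/2048

1 of 13 · R · max L −∞ · min R 0 -> -1
2 of 13 · RR · max L −∞ · min R -1 -> -2
3 of 13 · RRB · max L -2 · min R -1 -> -3/2
4 of 13 · RRBR · max L -2 · min R -3/2 -> -7/4
5 of 13 · RRBRB · max L -7/4 · min R -3/2 -> -13/8
6 of 13 · RRBRBB · max L -13/8 · min R -3/2 -> -25/16
7 of 13 · RRBRBBR · max L -13/8 · min R -25/16 -> -51/32
8 of 13 · RRBRBBRB · max L -51/32 · min R -25/16 -> -101/64
9 of 13 · RRBRBBRBB · max L -101/64 · min R -25/16 -> -201/128
10 of 13 · RRBRBBRBBR · max L -101/64 · min R -201/128 -> -403/256
11 of 13 · RRBRBBRBBRR · max L -101/64 · min R -403/256 -> -807/512
12 of 13 · RRBRBBRBBRRB · max L -807/512 · min R -403/256 -> -1613/1024
13 of 13 · RRBRBBRBBRRBR · max L -807/512 · min R -1613/1024 -> -3227/2048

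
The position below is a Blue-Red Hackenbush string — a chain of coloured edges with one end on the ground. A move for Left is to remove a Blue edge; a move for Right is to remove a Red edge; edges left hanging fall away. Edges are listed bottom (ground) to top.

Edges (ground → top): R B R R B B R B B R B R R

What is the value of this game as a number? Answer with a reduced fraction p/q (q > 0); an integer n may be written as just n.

-3223/4096

G(R) = { · | 0 } so -1
G(RB) = { -1 | 0 } so -1/2
G(RBR) = { -1 | -1/2, 0 } so -3/4
G(RBRR) = { -1 | -3/4, -1/2, 0 } so -7/8
G(RBRRB) = { -1, -7/8 | -3/4, -1/2, 0 } so -13/16
G(RBRRBB) = { -1, -7/8, -13/16 | -3/4, -1/2, 0 } so -25/32
G(RBRRBBR) = { -1, -7/8, -13/16 | -25/32, -3/4, -1/2, 0 } so -51/64
G(RBRRBBRB) = { -1, -7/8, -13/16, -51/64 | -25/32, -3/4, -1/2, 0 } so -101/128
G(RBRRBBRBB) = { -1, -7/8, -13/16, -51/64, -101/128 | -25/32, -3/4, -1/2, 0 } so -201/256
G(RBRRBBRBBR) = { -1, -7/8, -13/16, -51/64, -101/128 | -201/256, -25/32, -3/4, -1/2, 0 } so -403/512
G(RBRRBBRBBRB) = { -1, -7/8, -13/16, -51/64, -101/128, -403/512 | -201/256, -25/32, -3/4, -1/2, 0 } so -805/1024
G(RBRRBBRBBRBR) = { -1, -7/8, -13/16, -51/64, -101/128, -403/512 | -805/1024, -201/256, -25/32, -3/4, -1/2, 0 } so -1611/2048
G(RBRRBBRBBRBRR) = { -1, -7/8, -13/16, -51/64, -101/128, -403/512 | -1611/2048, -805/1024, -201/256, -25/32, -3/4, -1/2, 0 } so -3223/4096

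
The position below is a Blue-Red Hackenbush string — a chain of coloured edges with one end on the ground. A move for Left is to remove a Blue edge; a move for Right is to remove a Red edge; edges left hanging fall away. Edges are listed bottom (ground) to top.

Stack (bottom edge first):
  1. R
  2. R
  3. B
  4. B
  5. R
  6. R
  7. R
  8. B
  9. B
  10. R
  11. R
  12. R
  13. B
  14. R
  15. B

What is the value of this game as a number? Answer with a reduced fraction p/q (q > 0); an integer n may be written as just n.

value(R) = { · | 0 } ⇒ -1
value(RR) = { · | -1, 0 } ⇒ -2
value(RRB) = { -2 | -1, 0 } ⇒ -3/2
value(RRBB) = { -2, -3/2 | -1, 0 } ⇒ -5/4
value(RRBBR) = { -2, -3/2 | -5/4, -1, 0 } ⇒ -11/8
value(RRBBRR) = { -2, -3/2 | -11/8, -5/4, -1, 0 } ⇒ -23/16
value(RRBBRRR) = { -2, -3/2 | -23/16, -11/8, -5/4, -1, 0 } ⇒ -47/32
value(RRBBRRRB) = { -2, -3/2, -47/32 | -23/16, -11/8, -5/4, -1, 0 } ⇒ -93/64
value(RRBBRRRBB) = { -2, -3/2, -47/32, -93/64 | -23/16, -11/8, -5/4, -1, 0 } ⇒ -185/128
value(RRBBRRRBBR) = { -2, -3/2, -47/32, -93/64 | -185/128, -23/16, -11/8, -5/4, -1, 0 } ⇒ -371/256
value(RRBBRRRBBRR) = { -2, -3/2, -47/32, -93/64 | -371/256, -185/128, -23/16, -11/8, -5/4, -1, 0 } ⇒ -743/512
value(RRBBRRRBBRRR) = { -2, -3/2, -47/32, -93/64 | -743/512, -371/256, -185/128, -23/16, -11/8, -5/4, -1, 0 } ⇒ -1487/1024
value(RRBBRRRBBRRRB) = { -2, -3/2, -47/32, -93/64, -1487/1024 | -743/512, -371/256, -185/128, -23/16, -11/8, -5/4, -1, 0 } ⇒ -2973/2048
value(RRBBRRRBBRRRBR) = { -2, -3/2, -47/32, -93/64, -1487/1024 | -2973/2048, -743/512, -371/256, -185/128, -23/16, -11/8, -5/4, -1, 0 } ⇒ -5947/4096
value(RRBBRRRBBRRRBRB) = { -2, -3/2, -47/32, -93/64, -1487/1024, -5947/4096 | -2973/2048, -743/512, -371/256, -185/128, -23/16, -11/8, -5/4, -1, 0 } ⇒ -11893/8192

-11893/8192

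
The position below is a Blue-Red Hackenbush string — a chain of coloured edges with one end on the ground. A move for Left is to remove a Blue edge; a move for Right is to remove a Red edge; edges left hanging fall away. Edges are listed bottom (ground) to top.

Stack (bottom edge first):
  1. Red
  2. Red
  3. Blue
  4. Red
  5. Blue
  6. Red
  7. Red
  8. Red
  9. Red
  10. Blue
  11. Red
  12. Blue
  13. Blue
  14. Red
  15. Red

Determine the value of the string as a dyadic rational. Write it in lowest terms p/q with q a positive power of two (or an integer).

1 of 15 · R · max L −∞ · min R 0 gives -1
2 of 15 · RR · max L −∞ · min R -1 gives -2
3 of 15 · RRB · max L -2 · min R -1 gives -3/2
4 of 15 · RRBR · max L -2 · min R -3/2 gives -7/4
5 of 15 · RRBRB · max L -7/4 · min R -3/2 gives -13/8
6 of 15 · RRBRBR · max L -7/4 · min R -13/8 gives -27/16
7 of 15 · RRBRBRR · max L -7/4 · min R -27/16 gives -55/32
8 of 15 · RRBRBRRR · max L -7/4 · min R -55/32 gives -111/64
9 of 15 · RRBRBRRRR · max L -7/4 · min R -111/64 gives -223/128
10 of 15 · RRBRBRRRRB · max L -223/128 · min R -111/64 gives -445/256
11 of 15 · RRBRBRRRRBR · max L -223/128 · min R -445/256 gives -891/512
12 of 15 · RRBRBRRRRBRB · max L -891/512 · min R -445/256 gives -1781/1024
13 of 15 · RRBRBRRRRBRBB · max L -1781/1024 · min R -445/256 gives -3561/2048
14 of 15 · RRBRBRRRRBRBBR · max L -1781/1024 · min R -3561/2048 gives -7123/4096
15 of 15 · RRBRBRRRRBRBBRR · max L -1781/1024 · min R -7123/4096 gives -14247/8192

-14247/8192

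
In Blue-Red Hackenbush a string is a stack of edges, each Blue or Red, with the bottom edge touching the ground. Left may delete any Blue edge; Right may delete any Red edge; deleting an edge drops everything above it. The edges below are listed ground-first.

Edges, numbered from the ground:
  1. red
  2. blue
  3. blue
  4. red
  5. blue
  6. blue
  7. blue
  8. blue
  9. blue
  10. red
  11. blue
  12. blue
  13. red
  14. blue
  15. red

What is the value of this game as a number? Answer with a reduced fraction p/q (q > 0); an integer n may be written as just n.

-4171/16384

r: Left { none }, Right { 0 } → simplest -1
rb: Left { -1 }, Right { 0 } → simplest -1/2
rbb: Left { -1, -1/2 }, Right { 0 } → simplest -1/4
rbbr: Left { -1, -1/2 }, Right { -1/4, 0 } → simplest -3/8
rbbrb: Left { -1, -1/2, -3/8 }, Right { -1/4, 0 } → simplest -5/16
rbbrbb: Left { -1, -1/2, -3/8, -5/16 }, Right { -1/4, 0 } → simplest -9/32
rbbrbbb: Left { -1, -1/2, -3/8, -5/16, -9/32 }, Right { -1/4, 0 } → simplest -17/64
rbbrbbbb: Left { -1, -1/2, -3/8, -5/16, -9/32, -17/64 }, Right { -1/4, 0 } → simplest -33/128
rbbrbbbbb: Left { -1, -1/2, -3/8, -5/16, -9/32, -17/64, -33/128 }, Right { -1/4, 0 } → simplest -65/256
rbbrbbbbbr: Left { -1, -1/2, -3/8, -5/16, -9/32, -17/64, -33/128 }, Right { -65/256, -1/4, 0 } → simplest -131/512
rbbrbbbbbrb: Left { -1, -1/2, -3/8, -5/16, -9/32, -17/64, -33/128, -131/512 }, Right { -65/256, -1/4, 0 } → simplest -261/1024
rbbrbbbbbrbb: Left { -1, -1/2, -3/8, -5/16, -9/32, -17/64, -33/128, -131/512, -261/1024 }, Right { -65/256, -1/4, 0 } → simplest -521/2048
rbbrbbbbbrbbr: Left { -1, -1/2, -3/8, -5/16, -9/32, -17/64, -33/128, -131/512, -261/1024 }, Right { -521/2048, -65/256, -1/4, 0 } → simplest -1043/4096
rbbrbbbbbrbbrb: Left { -1, -1/2, -3/8, -5/16, -9/32, -17/64, -33/128, -131/512, -261/1024, -1043/4096 }, Right { -521/2048, -65/256, -1/4, 0 } → simplest -2085/8192
rbbrbbbbbrbbrbr: Left { -1, -1/2, -3/8, -5/16, -9/32, -17/64, -33/128, -131/512, -261/1024, -1043/4096 }, Right { -2085/8192, -521/2048, -65/256, -1/4, 0 } → simplest -4171/16384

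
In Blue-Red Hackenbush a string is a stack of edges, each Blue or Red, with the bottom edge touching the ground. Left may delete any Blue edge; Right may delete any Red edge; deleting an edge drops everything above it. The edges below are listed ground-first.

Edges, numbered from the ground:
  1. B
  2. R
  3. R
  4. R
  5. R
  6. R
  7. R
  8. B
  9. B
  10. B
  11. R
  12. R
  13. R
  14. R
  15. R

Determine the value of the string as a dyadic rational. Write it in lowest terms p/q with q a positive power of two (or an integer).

v(B) = { 0 | (no moves) } → 1
v(BR) = { 0 | 1 } → 1/2
v(BRR) = { 0 | 1/2; 1 } → 1/4
v(BRRR) = { 0 | 1/4; 1/2; 1 } → 1/8
v(BRRRR) = { 0 | 1/8; 1/4; 1/2; 1 } → 1/16
v(BRRRRR) = { 0 | 1/16; 1/8; 1/4; 1/2; 1 } → 1/32
v(BRRRRRR) = { 0 | 1/32; 1/16; 1/8; 1/4; 1/2; 1 } → 1/64
v(BRRRRRRB) = { 0; 1/64 | 1/32; 1/16; 1/8; 1/4; 1/2; 1 } → 3/128
v(BRRRRRRBB) = { 0; 1/64; 3/128 | 1/32; 1/16; 1/8; 1/4; 1/2; 1 } → 7/256
v(BRRRRRRBBB) = { 0; 1/64; 3/128; 7/256 | 1/32; 1/16; 1/8; 1/4; 1/2; 1 } → 15/512
v(BRRRRRRBBBR) = { 0; 1/64; 3/128; 7/256 | 15/512; 1/32; 1/16; 1/8; 1/4; 1/2; 1 } → 29/1024
v(BRRRRRRBBBRR) = { 0; 1/64; 3/128; 7/256 | 29/1024; 15/512; 1/32; 1/16; 1/8; 1/4; 1/2; 1 } → 57/2048
v(BRRRRRRBBBRRR) = { 0; 1/64; 3/128; 7/256 | 57/2048; 29/1024; 15/512; 1/32; 1/16; 1/8; 1/4; 1/2; 1 } → 113/4096
v(BRRRRRRBBBRRRR) = { 0; 1/64; 3/128; 7/256 | 113/4096; 57/2048; 29/1024; 15/512; 1/32; 1/16; 1/8; 1/4; 1/2; 1 } → 225/8192
v(BRRRRRRBBBRRRRR) = { 0; 1/64; 3/128; 7/256 | 225/8192; 113/4096; 57/2048; 29/1024; 15/512; 1/32; 1/16; 1/8; 1/4; 1/2; 1 } → 449/16384

449/16384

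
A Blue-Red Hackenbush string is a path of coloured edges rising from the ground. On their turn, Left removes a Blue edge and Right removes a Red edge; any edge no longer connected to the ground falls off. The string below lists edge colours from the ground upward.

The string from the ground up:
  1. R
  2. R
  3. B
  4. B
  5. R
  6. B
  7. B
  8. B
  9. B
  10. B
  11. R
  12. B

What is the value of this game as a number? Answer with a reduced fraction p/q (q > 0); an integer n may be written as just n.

-1285/1024

Build value(s[:k]) for k = 1..12, string s = R R B B R B B B B B R B.
value(R) = {  | 0 } -> -1
value(RR) = {  | -1; 0 } -> -2
value(RRB) = { -2 | -1; 0 } -> -3/2
value(RRBB) = { -2; -3/2 | -1; 0 } -> -5/4
value(RRBBR) = { -2; -3/2 | -5/4; -1; 0 } -> -11/8
value(RRBBRB) = { -2; -3/2; -11/8 | -5/4; -1; 0 } -> -21/16
value(RRBBRBB) = { -2; -3/2; -11/8; -21/16 | -5/4; -1; 0 } -> -41/32
value(RRBBRBBB) = { -2; -3/2; -11/8; -21/16; -41/32 | -5/4; -1; 0 } -> -81/64
value(RRBBRBBBB) = { -2; -3/2; -11/8; -21/16; -41/32; -81/64 | -5/4; -1; 0 } -> -161/128
value(RRBBRBBBBB) = { -2; -3/2; -11/8; -21/16; -41/32; -81/64; -161/128 | -5/4; -1; 0 } -> -321/256
value(RRBBRBBBBBR) = { -2; -3/2; -11/8; -21/16; -41/32; -81/64; -161/128 | -321/256; -5/4; -1; 0 } -> -643/512
value(RRBBRBBBBBRB) = { -2; -3/2; -11/8; -21/16; -41/32; -81/64; -161/128; -643/512 | -321/256; -5/4; -1; 0 } -> -1285/1024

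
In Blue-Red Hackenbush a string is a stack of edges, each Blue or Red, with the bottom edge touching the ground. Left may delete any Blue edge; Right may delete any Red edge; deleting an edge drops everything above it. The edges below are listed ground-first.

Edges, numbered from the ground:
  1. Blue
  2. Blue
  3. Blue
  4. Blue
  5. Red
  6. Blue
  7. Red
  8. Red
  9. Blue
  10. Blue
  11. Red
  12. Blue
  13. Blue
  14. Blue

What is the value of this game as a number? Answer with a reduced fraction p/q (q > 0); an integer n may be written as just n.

step 1: add Blue to get B; options L={ 0 } R={ · } → 1
step 2: add Blue to get BB; options L={ 0, 1 } R={ · } → 2
step 3: add Blue to get BBB; options L={ 0, 1, 2 } R={ · } → 3
step 4: add Blue to get BBBB; options L={ 0, 1, 2, 3 } R={ · } → 4
step 5: add Red to get BBBBR; options L={ 0, 1, 2, 3 } R={ 4 } → 7/2
step 6: add Blue to get BBBBRB; options L={ 0, 1, 2, 3, 7/2 } R={ 4 } → 15/4
step 7: add Red to get BBBBRBR; options L={ 0, 1, 2, 3, 7/2 } R={ 15/4, 4 } → 29/8
step 8: add Red to get BBBBRBRR; options L={ 0, 1, 2, 3, 7/2 } R={ 29/8, 15/4, 4 } → 57/16
step 9: add Blue to get BBBBRBRRB; options L={ 0, 1, 2, 3, 7/2, 57/16 } R={ 29/8, 15/4, 4 } → 115/32
step 10: add Blue to get BBBBRBRRBB; options L={ 0, 1, 2, 3, 7/2, 57/16, 115/32 } R={ 29/8, 15/4, 4 } → 231/64
step 11: add Red to get BBBBRBRRBBR; options L={ 0, 1, 2, 3, 7/2, 57/16, 115/32 } R={ 231/64, 29/8, 15/4, 4 } → 461/128
step 12: add Blue to get BBBBRBRRBBRB; options L={ 0, 1, 2, 3, 7/2, 57/16, 115/32, 461/128 } R={ 231/64, 29/8, 15/4, 4 } → 923/256
step 13: add Blue to get BBBBRBRRBBRBB; options L={ 0, 1, 2, 3, 7/2, 57/16, 115/32, 461/128, 923/256 } R={ 231/64, 29/8, 15/4, 4 } → 1847/512
step 14: add Blue to get BBBBRBRRBBRBBB; options L={ 0, 1, 2, 3, 7/2, 57/16, 115/32, 461/128, 923/256, 1847/512 } R={ 231/64, 29/8, 15/4, 4 } → 3695/1024

3695/1024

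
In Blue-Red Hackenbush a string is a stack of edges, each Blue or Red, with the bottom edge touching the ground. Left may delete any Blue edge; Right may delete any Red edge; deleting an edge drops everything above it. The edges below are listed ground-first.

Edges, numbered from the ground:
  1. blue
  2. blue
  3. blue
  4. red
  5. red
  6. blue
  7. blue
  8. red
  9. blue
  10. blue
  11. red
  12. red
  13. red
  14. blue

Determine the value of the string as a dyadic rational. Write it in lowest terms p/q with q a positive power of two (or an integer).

v(b) = { 0 | (no moves) } -> 1
v(bb) = { 0, 1 | (no moves) } -> 2
v(bbb) = { 0, 1, 2 | (no moves) } -> 3
v(bbbr) = { 0, 1, 2 | 3 } -> 5/2
v(bbbrr) = { 0, 1, 2 | 5/2, 3 } -> 9/4
v(bbbrrb) = { 0, 1, 2, 9/4 | 5/2, 3 } -> 19/8
v(bbbrrbb) = { 0, 1, 2, 9/4, 19/8 | 5/2, 3 } -> 39/16
v(bbbrrbbr) = { 0, 1, 2, 9/4, 19/8 | 39/16, 5/2, 3 } -> 77/32
v(bbbrrbbrb) = { 0, 1, 2, 9/4, 19/8, 77/32 | 39/16, 5/2, 3 } -> 155/64
v(bbbrrbbrbb) = { 0, 1, 2, 9/4, 19/8, 77/32, 155/64 | 39/16, 5/2, 3 } -> 311/128
v(bbbrrbbrbbr) = { 0, 1, 2, 9/4, 19/8, 77/32, 155/64 | 311/128, 39/16, 5/2, 3 } -> 621/256
v(bbbrrbbrbbrr) = { 0, 1, 2, 9/4, 19/8, 77/32, 155/64 | 621/256, 311/128, 39/16, 5/2, 3 } -> 1241/512
v(bbbrrbbrbbrrr) = { 0, 1, 2, 9/4, 19/8, 77/32, 155/64 | 1241/512, 621/256, 311/128, 39/16, 5/2, 3 } -> 2481/1024
v(bbbrrbbrbbrrrb) = { 0, 1, 2, 9/4, 19/8, 77/32, 155/64, 2481/1024 | 1241/512, 621/256, 311/128, 39/16, 5/2, 3 } -> 4963/2048

4963/2048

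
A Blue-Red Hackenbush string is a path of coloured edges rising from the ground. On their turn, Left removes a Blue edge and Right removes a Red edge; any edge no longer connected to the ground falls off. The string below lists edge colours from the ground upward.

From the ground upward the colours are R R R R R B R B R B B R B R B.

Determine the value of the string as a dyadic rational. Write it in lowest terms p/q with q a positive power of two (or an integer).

-4757/1024

edge 1 of 15 (R): { none | 0 } ⇒ -1
edge 2 of 15 (R): { none | -1; 0 } ⇒ -2
edge 3 of 15 (R): { none | -2; -1; 0 } ⇒ -3
edge 4 of 15 (R): { none | -3; -2; -1; 0 } ⇒ -4
edge 5 of 15 (R): { none | -4; -3; -2; -1; 0 } ⇒ -5
edge 6 of 15 (B): { -5 | -4; -3; -2; -1; 0 } ⇒ -9/2
edge 7 of 15 (R): { -5 | -9/2; -4; -3; -2; -1; 0 } ⇒ -19/4
edge 8 of 15 (B): { -5; -19/4 | -9/2; -4; -3; -2; -1; 0 } ⇒ -37/8
edge 9 of 15 (R): { -5; -19/4 | -37/8; -9/2; -4; -3; -2; -1; 0 } ⇒ -75/16
edge 10 of 15 (B): { -5; -19/4; -75/16 | -37/8; -9/2; -4; -3; -2; -1; 0 } ⇒ -149/32
edge 11 of 15 (B): { -5; -19/4; -75/16; -149/32 | -37/8; -9/2; -4; -3; -2; -1; 0 } ⇒ -297/64
edge 12 of 15 (R): { -5; -19/4; -75/16; -149/32 | -297/64; -37/8; -9/2; -4; -3; -2; -1; 0 } ⇒ -595/128
edge 13 of 15 (B): { -5; -19/4; -75/16; -149/32; -595/128 | -297/64; -37/8; -9/2; -4; -3; -2; -1; 0 } ⇒ -1189/256
edge 14 of 15 (R): { -5; -19/4; -75/16; -149/32; -595/128 | -1189/256; -297/64; -37/8; -9/2; -4; -3; -2; -1; 0 } ⇒ -2379/512
edge 15 of 15 (B): { -5; -19/4; -75/16; -149/32; -595/128; -2379/512 | -1189/256; -297/64; -37/8; -9/2; -4; -3; -2; -1; 0 } ⇒ -4757/1024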